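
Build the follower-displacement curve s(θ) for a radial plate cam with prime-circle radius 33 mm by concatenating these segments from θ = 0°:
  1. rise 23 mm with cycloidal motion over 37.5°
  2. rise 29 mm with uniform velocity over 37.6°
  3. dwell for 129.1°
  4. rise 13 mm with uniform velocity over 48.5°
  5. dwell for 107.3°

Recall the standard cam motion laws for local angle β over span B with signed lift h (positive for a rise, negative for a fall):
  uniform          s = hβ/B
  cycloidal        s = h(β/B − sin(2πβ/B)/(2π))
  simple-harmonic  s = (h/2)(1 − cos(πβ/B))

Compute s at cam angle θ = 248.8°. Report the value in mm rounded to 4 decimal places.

seg 1 [0°–37.5°] cycloidal, h=23: full span → s += 23 → s = 23.0000
seg 2 [37.5°–75.1°] uniform, h=29: full span → s += 29 → s = 52.0000
seg 3 [75.1°–204.2°] dwell: s stays 52.0000
seg 4 [204.2°–252.7°] uniform, h=13: θ=248.8° here. β=44.6, B=48.5. 13·44.6/48.5 = 11.9546 → s = 63.9546

63.9546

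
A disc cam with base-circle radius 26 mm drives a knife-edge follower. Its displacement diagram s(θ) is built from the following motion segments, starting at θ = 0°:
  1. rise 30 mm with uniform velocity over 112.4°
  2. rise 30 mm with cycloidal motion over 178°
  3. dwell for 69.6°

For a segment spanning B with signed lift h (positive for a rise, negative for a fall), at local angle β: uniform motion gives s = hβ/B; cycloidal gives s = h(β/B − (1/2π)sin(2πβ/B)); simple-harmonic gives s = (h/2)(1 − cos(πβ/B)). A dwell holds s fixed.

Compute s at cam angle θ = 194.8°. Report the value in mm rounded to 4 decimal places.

seg 1 [0°–112.4°] uniform, h=30: full span → s += 30 → s = 30.0000
seg 2 [112.4°–290.4°] cycloidal, h=30: θ=194.8° here. β=82.4, B=178. 30·(0.4629 − sin(2π·0.4629)/(2π)) = 12.7853 → s = 42.7853

42.7853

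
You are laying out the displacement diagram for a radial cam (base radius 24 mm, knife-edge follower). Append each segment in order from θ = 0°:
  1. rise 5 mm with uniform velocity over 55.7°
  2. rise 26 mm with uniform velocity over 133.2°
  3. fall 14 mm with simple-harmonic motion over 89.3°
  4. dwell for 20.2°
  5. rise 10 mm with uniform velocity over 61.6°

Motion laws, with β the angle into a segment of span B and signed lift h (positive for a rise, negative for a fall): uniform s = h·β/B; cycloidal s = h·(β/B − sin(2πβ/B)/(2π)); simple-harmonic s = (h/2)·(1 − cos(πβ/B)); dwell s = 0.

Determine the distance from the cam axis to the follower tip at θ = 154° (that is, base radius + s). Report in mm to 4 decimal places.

seg 1 [0°–55.7°] uniform, h=5: full span → s += 5 → s = 5.0000
seg 2 [55.7°–188.9°] uniform, h=26: θ=154° here. β=98.3, B=133.2. 26·98.3/133.2 = 19.1877 → s = 24.1877
radial distance = base radius + s = 24 + 24.1877 = 48.1877

48.1877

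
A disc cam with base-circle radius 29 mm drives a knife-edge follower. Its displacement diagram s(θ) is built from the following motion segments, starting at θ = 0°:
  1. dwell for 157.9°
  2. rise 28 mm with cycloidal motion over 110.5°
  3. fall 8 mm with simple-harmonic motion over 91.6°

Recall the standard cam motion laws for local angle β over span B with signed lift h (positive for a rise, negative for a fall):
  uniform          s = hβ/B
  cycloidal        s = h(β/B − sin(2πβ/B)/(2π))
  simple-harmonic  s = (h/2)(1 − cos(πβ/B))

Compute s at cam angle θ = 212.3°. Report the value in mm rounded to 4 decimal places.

seg 1 [0°–157.9°] dwell: s stays 0.0000
seg 2 [157.9°–268.4°] cycloidal, h=28: θ=212.3° here. β=54.4, B=110.5. 28·(0.4923 − sin(2π·0.4923)/(2π)) = 13.5693 → s = 13.5693

13.5693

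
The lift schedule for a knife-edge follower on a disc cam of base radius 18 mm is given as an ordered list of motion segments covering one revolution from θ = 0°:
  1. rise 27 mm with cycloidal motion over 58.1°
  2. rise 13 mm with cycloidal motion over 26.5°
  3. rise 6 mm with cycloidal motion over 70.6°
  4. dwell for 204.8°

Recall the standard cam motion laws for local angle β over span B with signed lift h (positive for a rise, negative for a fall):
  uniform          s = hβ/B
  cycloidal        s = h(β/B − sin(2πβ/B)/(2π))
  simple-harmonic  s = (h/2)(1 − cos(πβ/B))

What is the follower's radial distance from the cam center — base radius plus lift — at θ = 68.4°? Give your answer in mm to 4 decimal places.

seg 1 [0°–58.1°] cycloidal, h=27: full span → s += 27 → s = 27.0000
seg 2 [58.1°–84.6°] cycloidal, h=13: θ=68.4° here. β=10.3, B=26.5. 13·(0.3887 − sin(2π·0.3887)/(2π)) = 3.7208 → s = 30.7208
radial distance = base radius + s = 18 + 30.7208 = 48.7208

48.7208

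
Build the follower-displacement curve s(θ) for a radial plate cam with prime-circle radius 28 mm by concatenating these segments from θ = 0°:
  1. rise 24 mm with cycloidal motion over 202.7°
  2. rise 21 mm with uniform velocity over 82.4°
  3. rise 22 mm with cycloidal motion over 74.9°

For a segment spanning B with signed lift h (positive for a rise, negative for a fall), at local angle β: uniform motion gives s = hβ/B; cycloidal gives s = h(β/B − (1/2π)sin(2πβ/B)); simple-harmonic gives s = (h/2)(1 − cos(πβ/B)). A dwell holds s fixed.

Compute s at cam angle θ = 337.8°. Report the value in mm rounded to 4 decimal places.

seg 1 [0°–202.7°] cycloidal, h=24: full span → s += 24 → s = 24.0000
seg 2 [202.7°–285.1°] uniform, h=21: full span → s += 21 → s = 45.0000
seg 3 [285.1°–360°] cycloidal, h=22: θ=337.8° here. β=52.7, B=74.9. 22·(0.7036 − sin(2π·0.7036)/(2π)) = 18.8330 → s = 63.8330

63.8330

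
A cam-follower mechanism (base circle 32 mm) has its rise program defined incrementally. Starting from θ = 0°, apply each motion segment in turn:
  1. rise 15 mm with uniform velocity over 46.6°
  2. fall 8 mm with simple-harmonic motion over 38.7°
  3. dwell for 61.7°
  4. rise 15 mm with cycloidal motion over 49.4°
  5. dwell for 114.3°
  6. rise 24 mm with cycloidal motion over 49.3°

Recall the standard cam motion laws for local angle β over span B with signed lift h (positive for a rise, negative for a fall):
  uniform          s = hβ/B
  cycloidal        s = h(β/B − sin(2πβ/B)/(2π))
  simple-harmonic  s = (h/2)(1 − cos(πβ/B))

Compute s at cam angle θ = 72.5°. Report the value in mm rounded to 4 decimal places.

seg 1 [0°–46.6°] uniform, h=15: full span → s += 15 → s = 15.0000
seg 2 [46.6°–85.3°] simple-harmonic, h=-8: θ=72.5° here. β=25.9, B=38.7. -8/2·(1 − cos(π·0.6693)) = -6.0281 → s = 8.9719

8.9719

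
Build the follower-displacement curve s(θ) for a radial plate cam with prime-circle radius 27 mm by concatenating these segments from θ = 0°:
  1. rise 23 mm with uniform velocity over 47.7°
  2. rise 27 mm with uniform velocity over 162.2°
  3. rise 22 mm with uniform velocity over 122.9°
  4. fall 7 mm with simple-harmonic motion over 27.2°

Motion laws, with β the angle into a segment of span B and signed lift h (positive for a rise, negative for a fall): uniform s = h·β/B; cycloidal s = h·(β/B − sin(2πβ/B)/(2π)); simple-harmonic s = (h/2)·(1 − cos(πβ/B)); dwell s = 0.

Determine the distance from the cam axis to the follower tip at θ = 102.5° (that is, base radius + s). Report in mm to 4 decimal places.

seg 1 [0°–47.7°] uniform, h=23: full span → s += 23 → s = 23.0000
seg 2 [47.7°–209.9°] uniform, h=27: θ=102.5° here. β=54.8, B=162.2. 27·54.8/162.2 = 9.1221 → s = 32.1221
radial distance = base radius + s = 27 + 32.1221 = 59.1221

59.1221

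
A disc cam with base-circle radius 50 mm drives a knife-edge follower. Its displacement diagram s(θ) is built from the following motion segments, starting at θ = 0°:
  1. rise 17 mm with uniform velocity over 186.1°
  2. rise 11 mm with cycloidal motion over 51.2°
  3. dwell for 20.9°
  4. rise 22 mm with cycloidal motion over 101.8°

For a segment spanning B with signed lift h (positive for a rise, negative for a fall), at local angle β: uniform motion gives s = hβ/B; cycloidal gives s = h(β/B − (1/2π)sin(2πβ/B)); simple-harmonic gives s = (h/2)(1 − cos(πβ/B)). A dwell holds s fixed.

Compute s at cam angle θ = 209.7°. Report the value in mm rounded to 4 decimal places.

seg 1 [0°–186.1°] uniform, h=17: full span → s += 17 → s = 17.0000
seg 2 [186.1°–237.3°] cycloidal, h=11: θ=209.7° here. β=23.6, B=51.2. 11·(0.4609 − sin(2π·0.4609)/(2π)) = 4.6449 → s = 21.6449

21.6449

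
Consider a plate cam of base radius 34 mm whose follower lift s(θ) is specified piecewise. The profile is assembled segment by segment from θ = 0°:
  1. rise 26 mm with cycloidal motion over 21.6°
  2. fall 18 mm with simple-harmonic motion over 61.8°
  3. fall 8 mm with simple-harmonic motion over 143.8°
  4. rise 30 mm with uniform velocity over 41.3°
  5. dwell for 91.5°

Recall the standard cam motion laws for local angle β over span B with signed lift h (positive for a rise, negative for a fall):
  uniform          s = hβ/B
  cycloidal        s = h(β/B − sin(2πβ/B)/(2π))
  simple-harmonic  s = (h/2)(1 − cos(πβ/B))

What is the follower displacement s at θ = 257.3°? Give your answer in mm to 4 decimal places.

seg 1 [0°–21.6°] cycloidal, h=26: full span → s += 26 → s = 26.0000
seg 2 [21.6°–83.4°] simple-harmonic, h=-18: full span → s += -18 → s = 8.0000
seg 3 [83.4°–227.2°] simple-harmonic, h=-8: full span → s += -8 → s = 0.0000
seg 4 [227.2°–268.5°] uniform, h=30: θ=257.3° here. β=30.1, B=41.3. 30·30.1/41.3 = 21.8644 → s = 21.8644

21.8644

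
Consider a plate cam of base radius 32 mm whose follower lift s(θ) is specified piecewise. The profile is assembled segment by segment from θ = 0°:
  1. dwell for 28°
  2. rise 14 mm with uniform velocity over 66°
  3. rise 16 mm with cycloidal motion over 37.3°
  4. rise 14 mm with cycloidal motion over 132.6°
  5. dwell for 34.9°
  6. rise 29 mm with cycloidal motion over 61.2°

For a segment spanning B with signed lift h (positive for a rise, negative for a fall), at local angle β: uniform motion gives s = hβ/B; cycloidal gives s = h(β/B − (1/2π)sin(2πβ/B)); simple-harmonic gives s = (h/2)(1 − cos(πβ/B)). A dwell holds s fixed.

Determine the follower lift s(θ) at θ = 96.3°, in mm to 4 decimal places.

seg 1 [0°–28°] dwell: s stays 0.0000
seg 2 [28°–94°] uniform, h=14: full span → s += 14 → s = 14.0000
seg 3 [94°–131.3°] cycloidal, h=16: θ=96.3° here. β=2.3, B=37.3. 16·(0.0617 − sin(2π·0.0617)/(2π)) = 0.0245 → s = 14.0245

14.0245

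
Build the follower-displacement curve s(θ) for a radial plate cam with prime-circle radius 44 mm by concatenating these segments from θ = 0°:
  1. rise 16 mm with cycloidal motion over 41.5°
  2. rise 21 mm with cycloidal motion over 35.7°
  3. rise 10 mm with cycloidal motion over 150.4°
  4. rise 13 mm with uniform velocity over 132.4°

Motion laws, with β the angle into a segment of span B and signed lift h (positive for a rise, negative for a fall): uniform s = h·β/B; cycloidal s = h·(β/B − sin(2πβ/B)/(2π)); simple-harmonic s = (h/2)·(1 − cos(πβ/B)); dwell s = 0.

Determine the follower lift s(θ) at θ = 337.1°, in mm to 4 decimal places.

seg 1 [0°–41.5°] cycloidal, h=16: full span → s += 16 → s = 16.0000
seg 2 [41.5°–77.2°] cycloidal, h=21: full span → s += 21 → s = 37.0000
seg 3 [77.2°–227.6°] cycloidal, h=10: full span → s += 10 → s = 47.0000
seg 4 [227.6°–360°] uniform, h=13: θ=337.1° here. β=109.5, B=132.4. 13·109.5/132.4 = 10.7515 → s = 57.7515

57.7515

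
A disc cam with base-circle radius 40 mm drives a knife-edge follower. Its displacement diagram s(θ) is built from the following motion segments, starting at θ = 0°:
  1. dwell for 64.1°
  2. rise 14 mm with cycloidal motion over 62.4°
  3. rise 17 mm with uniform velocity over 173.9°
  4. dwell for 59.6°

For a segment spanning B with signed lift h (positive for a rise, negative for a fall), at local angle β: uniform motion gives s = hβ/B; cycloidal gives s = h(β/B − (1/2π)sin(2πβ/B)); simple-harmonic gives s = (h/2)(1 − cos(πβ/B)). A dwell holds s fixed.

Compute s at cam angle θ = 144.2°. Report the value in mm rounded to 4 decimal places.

seg 1 [0°–64.1°] dwell: s stays 0.0000
seg 2 [64.1°–126.5°] cycloidal, h=14: full span → s += 14 → s = 14.0000
seg 3 [126.5°–300.4°] uniform, h=17: θ=144.2° here. β=17.7, B=173.9. 17·17.7/173.9 = 1.7303 → s = 15.7303

15.7303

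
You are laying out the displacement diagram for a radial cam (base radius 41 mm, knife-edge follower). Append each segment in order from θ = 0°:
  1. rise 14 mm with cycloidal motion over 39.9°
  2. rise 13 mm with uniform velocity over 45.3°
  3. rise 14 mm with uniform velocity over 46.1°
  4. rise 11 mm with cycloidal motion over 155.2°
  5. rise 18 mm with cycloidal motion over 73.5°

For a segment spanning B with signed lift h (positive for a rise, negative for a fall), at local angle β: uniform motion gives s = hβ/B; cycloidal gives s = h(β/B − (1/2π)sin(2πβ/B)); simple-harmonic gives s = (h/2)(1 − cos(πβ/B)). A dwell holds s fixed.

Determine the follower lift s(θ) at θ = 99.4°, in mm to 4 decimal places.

seg 1 [0°–39.9°] cycloidal, h=14: full span → s += 14 → s = 14.0000
seg 2 [39.9°–85.2°] uniform, h=13: full span → s += 13 → s = 27.0000
seg 3 [85.2°–131.3°] uniform, h=14: θ=99.4° here. β=14.2, B=46.1. 14·14.2/46.1 = 4.3124 → s = 31.3124

31.3124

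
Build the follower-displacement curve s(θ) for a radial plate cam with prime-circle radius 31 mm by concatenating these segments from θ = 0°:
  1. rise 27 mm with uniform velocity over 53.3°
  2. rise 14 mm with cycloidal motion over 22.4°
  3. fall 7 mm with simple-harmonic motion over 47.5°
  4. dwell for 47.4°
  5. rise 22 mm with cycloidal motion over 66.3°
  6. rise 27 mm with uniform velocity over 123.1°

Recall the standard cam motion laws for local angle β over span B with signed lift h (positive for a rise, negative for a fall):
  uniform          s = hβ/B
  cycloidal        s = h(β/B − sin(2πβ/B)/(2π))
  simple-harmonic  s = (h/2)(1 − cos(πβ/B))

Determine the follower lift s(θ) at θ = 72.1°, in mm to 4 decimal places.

seg 1 [0°–53.3°] uniform, h=27: full span → s += 27 → s = 27.0000
seg 2 [53.3°–75.7°] cycloidal, h=14: θ=72.1° here. β=18.8, B=22.4. 14·(0.8393 − sin(2π·0.8393)/(2π)) = 13.6366 → s = 40.6366

40.6366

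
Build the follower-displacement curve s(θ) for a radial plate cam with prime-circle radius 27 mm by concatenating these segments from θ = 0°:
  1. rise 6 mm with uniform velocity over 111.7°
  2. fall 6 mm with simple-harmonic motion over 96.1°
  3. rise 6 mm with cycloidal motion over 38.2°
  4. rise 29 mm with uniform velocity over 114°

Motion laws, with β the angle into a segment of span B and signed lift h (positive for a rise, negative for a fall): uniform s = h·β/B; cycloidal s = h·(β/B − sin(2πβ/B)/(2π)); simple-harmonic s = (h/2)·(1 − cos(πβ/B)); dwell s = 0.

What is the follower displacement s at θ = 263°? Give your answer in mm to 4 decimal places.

seg 1 [0°–111.7°] uniform, h=6: full span → s += 6 → s = 6.0000
seg 2 [111.7°–207.8°] simple-harmonic, h=-6: full span → s += -6 → s = 0.0000
seg 3 [207.8°–246°] cycloidal, h=6: full span → s += 6 → s = 6.0000
seg 4 [246°–360°] uniform, h=29: θ=263° here. β=17, B=114. 29·17/114 = 4.3246 → s = 10.3246

10.3246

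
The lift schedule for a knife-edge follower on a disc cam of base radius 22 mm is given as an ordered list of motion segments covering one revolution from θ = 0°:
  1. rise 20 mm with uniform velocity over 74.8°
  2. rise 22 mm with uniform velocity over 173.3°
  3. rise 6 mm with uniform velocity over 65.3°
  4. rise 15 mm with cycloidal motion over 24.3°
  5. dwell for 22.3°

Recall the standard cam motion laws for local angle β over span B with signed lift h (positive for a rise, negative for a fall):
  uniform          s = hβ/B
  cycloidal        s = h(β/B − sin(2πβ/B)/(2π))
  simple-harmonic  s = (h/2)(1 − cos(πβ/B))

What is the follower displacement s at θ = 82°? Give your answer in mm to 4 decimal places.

seg 1 [0°–74.8°] uniform, h=20: full span → s += 20 → s = 20.0000
seg 2 [74.8°–248.1°] uniform, h=22: θ=82° here. β=7.2, B=173.3. 22·7.2/173.3 = 0.9140 → s = 20.9140

20.9140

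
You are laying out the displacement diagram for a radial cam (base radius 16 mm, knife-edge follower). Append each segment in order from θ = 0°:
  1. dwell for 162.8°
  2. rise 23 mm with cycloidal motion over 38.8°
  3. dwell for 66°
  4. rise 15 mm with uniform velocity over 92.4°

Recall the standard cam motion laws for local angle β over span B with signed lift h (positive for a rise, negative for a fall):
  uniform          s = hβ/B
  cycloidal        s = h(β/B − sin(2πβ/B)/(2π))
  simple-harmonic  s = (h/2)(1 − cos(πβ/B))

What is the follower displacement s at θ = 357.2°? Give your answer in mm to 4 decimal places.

seg 1 [0°–162.8°] dwell: s stays 0.0000
seg 2 [162.8°–201.6°] cycloidal, h=23: full span → s += 23 → s = 23.0000
seg 3 [201.6°–267.6°] dwell: s stays 23.0000
seg 4 [267.6°–360°] uniform, h=15: θ=357.2° here. β=89.6, B=92.4. 15·89.6/92.4 = 14.5455 → s = 37.5455

37.5455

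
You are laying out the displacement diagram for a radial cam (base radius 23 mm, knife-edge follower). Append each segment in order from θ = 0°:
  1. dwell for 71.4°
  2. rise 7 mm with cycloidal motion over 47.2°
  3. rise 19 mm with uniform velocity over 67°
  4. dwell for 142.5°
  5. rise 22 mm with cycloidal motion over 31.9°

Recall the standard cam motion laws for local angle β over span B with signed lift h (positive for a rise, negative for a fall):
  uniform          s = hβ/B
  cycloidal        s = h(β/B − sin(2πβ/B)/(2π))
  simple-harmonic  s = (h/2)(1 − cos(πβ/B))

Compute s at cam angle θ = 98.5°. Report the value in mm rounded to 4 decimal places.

seg 1 [0°–71.4°] dwell: s stays 0.0000
seg 2 [71.4°–118.6°] cycloidal, h=7: θ=98.5° here. β=27.1, B=47.2. 7·(0.5742 − sin(2π·0.5742)/(2π)) = 4.5196 → s = 4.5196

4.5196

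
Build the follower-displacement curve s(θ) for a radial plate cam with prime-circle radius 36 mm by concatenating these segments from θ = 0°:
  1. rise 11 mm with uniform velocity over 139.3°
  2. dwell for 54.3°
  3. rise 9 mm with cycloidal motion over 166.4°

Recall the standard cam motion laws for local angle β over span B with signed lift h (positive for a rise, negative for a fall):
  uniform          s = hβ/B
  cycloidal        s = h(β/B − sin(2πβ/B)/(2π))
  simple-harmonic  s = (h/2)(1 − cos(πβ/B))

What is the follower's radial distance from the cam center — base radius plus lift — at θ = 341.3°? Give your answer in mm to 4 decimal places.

seg 1 [0°–139.3°] uniform, h=11: full span → s += 11 → s = 11.0000
seg 2 [139.3°–193.6°] dwell: s stays 11.0000
seg 3 [193.6°–360°] cycloidal, h=9: θ=341.3° here. β=147.7, B=166.4. 9·(0.8876 − sin(2π·0.8876)/(2π)) = 8.9180 → s = 19.9180
radial distance = base radius + s = 36 + 19.9180 = 55.9180

55.9180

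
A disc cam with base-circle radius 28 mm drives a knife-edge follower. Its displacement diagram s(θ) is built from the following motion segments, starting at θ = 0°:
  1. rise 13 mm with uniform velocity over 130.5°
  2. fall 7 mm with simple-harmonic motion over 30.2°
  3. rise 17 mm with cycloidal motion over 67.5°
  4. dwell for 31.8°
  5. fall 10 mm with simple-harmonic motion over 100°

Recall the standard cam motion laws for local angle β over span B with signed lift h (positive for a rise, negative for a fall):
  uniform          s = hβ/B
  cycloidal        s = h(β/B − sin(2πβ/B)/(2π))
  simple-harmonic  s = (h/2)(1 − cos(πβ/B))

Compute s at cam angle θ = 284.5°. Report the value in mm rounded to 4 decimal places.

seg 1 [0°–130.5°] uniform, h=13: full span → s += 13 → s = 13.0000
seg 2 [130.5°–160.7°] simple-harmonic, h=-7: full span → s += -7 → s = 6.0000
seg 3 [160.7°–228.2°] cycloidal, h=17: full span → s += 17 → s = 23.0000
seg 4 [228.2°–260°] dwell: s stays 23.0000
seg 5 [260°–360°] simple-harmonic, h=-10: θ=284.5° here. β=24.5, B=100. -10/2·(1 − cos(π·0.2450)) = -1.4094 → s = 21.5906

21.5906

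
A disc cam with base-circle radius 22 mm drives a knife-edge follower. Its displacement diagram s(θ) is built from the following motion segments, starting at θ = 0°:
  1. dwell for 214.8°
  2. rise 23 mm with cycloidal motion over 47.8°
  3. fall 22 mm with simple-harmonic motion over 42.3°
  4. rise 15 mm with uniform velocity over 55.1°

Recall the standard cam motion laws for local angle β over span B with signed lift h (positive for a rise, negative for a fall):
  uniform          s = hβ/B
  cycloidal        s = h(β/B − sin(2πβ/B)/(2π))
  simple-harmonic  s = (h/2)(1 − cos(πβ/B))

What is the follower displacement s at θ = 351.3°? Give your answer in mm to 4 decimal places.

seg 1 [0°–214.8°] dwell: s stays 0.0000
seg 2 [214.8°–262.6°] cycloidal, h=23: full span → s += 23 → s = 23.0000
seg 3 [262.6°–304.9°] simple-harmonic, h=-22: full span → s += -22 → s = 1.0000
seg 4 [304.9°–360°] uniform, h=15: θ=351.3° here. β=46.4, B=55.1. 15·46.4/55.1 = 12.6316 → s = 13.6316

13.6316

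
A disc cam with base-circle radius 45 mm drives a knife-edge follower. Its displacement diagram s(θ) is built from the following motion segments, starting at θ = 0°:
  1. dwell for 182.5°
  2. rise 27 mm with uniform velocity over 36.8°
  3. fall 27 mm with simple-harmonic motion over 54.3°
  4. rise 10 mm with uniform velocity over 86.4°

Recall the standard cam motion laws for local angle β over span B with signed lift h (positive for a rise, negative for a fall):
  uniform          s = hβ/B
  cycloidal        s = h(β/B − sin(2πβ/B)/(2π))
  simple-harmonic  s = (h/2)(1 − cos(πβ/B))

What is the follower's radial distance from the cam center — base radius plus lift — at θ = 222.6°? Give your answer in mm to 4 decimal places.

seg 1 [0°–182.5°] dwell: s stays 0.0000
seg 2 [182.5°–219.3°] uniform, h=27: full span → s += 27 → s = 27.0000
seg 3 [219.3°–273.6°] simple-harmonic, h=-27: θ=222.6° here. β=3.3, B=54.3. -27/2·(1 − cos(π·0.0608)) = -0.2453 → s = 26.7547
radial distance = base radius + s = 45 + 26.7547 = 71.7547

71.7547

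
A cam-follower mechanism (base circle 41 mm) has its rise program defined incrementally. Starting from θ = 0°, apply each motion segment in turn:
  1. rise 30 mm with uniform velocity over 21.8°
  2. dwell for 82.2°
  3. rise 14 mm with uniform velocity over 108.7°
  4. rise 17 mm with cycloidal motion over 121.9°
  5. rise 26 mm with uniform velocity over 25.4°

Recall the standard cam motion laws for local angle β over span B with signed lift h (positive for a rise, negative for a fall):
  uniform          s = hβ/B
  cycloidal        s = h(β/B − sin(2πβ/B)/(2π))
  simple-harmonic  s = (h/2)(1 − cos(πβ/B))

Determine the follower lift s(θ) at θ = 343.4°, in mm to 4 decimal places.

seg 1 [0°–21.8°] uniform, h=30: full span → s += 30 → s = 30.0000
seg 2 [21.8°–104°] dwell: s stays 30.0000
seg 3 [104°–212.7°] uniform, h=14: full span → s += 14 → s = 44.0000
seg 4 [212.7°–334.6°] cycloidal, h=17: full span → s += 17 → s = 61.0000
seg 5 [334.6°–360°] uniform, h=26: θ=343.4° here. β=8.8, B=25.4. 26·8.8/25.4 = 9.0079 → s = 70.0079

70.0079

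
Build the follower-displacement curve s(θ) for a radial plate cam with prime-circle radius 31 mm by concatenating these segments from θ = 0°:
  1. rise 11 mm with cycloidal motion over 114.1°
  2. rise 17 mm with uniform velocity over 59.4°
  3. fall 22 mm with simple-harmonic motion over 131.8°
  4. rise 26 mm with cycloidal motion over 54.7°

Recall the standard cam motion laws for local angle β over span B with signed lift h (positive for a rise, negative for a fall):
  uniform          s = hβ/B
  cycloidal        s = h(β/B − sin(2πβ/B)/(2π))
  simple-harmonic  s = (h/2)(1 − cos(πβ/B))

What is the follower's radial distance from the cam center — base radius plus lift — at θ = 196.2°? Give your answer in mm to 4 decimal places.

seg 1 [0°–114.1°] cycloidal, h=11: full span → s += 11 → s = 11.0000
seg 2 [114.1°–173.5°] uniform, h=17: full span → s += 17 → s = 28.0000
seg 3 [173.5°–305.3°] simple-harmonic, h=-22: θ=196.2° here. β=22.7, B=131.8. -22/2·(1 − cos(π·0.1722)) = -1.5713 → s = 26.4287
radial distance = base radius + s = 31 + 26.4287 = 57.4287

57.4287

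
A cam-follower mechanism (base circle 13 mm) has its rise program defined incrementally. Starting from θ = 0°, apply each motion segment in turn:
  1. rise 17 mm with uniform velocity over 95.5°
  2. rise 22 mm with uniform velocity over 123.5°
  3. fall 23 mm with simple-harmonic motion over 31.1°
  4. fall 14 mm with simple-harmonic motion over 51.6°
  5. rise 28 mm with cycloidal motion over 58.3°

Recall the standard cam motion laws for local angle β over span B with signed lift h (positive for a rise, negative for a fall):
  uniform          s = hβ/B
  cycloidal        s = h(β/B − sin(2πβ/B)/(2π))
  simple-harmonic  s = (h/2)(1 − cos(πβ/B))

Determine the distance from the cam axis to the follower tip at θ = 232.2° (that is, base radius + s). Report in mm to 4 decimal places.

seg 1 [0°–95.5°] uniform, h=17: full span → s += 17 → s = 17.0000
seg 2 [95.5°–219°] uniform, h=22: full span → s += 22 → s = 39.0000
seg 3 [219°–250.1°] simple-harmonic, h=-23: θ=232.2° here. β=13.2, B=31.1. -23/2·(1 − cos(π·0.4244)) = -8.7956 → s = 30.2044
radial distance = base radius + s = 13 + 30.2044 = 43.2044

43.2044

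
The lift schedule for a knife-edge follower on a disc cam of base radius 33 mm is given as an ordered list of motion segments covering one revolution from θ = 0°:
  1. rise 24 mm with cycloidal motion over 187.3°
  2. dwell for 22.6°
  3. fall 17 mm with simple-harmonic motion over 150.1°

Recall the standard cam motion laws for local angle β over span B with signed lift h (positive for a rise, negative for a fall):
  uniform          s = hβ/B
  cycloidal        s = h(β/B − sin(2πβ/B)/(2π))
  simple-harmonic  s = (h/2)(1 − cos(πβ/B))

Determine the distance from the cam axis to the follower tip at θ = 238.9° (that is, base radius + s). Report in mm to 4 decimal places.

seg 1 [0°–187.3°] cycloidal, h=24: full span → s += 24 → s = 24.0000
seg 2 [187.3°–209.9°] dwell: s stays 24.0000
seg 3 [209.9°–360°] simple-harmonic, h=-17: θ=238.9° here. β=29, B=150.1. -17/2·(1 − cos(π·0.1932)) = -1.5183 → s = 22.4817
radial distance = base radius + s = 33 + 22.4817 = 55.4817

55.4817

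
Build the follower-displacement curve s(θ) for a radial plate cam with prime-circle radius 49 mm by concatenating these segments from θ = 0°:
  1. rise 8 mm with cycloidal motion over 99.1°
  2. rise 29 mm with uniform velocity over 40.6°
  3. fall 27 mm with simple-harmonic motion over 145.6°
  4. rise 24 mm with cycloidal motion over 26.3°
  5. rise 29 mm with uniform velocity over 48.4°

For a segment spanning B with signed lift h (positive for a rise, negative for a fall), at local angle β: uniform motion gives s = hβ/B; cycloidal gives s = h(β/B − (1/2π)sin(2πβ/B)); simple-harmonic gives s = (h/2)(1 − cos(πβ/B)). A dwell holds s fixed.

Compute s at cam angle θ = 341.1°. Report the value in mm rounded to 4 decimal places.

seg 1 [0°–99.1°] cycloidal, h=8: full span → s += 8 → s = 8.0000
seg 2 [99.1°–139.7°] uniform, h=29: full span → s += 29 → s = 37.0000
seg 3 [139.7°–285.3°] simple-harmonic, h=-27: full span → s += -27 → s = 10.0000
seg 4 [285.3°–311.6°] cycloidal, h=24: full span → s += 24 → s = 34.0000
seg 5 [311.6°–360°] uniform, h=29: θ=341.1° here. β=29.5, B=48.4. 29·29.5/48.4 = 17.6756 → s = 51.6756

51.6756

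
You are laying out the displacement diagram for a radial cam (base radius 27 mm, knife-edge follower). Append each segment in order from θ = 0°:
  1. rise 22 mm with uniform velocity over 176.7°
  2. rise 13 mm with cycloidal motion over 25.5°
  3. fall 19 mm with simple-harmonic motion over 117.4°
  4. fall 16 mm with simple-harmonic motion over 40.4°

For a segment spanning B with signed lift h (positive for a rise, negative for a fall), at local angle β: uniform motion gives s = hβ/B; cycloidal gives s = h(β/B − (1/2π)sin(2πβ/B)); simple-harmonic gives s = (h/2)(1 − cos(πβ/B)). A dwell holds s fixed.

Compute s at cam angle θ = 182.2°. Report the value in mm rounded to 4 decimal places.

seg 1 [0°–176.7°] uniform, h=22: full span → s += 22 → s = 22.0000
seg 2 [176.7°–202.2°] cycloidal, h=13: θ=182.2° here. β=5.5, B=25.5. 13·(0.2157 − sin(2π·0.2157)/(2π)) = 0.7828 → s = 22.7828

22.7828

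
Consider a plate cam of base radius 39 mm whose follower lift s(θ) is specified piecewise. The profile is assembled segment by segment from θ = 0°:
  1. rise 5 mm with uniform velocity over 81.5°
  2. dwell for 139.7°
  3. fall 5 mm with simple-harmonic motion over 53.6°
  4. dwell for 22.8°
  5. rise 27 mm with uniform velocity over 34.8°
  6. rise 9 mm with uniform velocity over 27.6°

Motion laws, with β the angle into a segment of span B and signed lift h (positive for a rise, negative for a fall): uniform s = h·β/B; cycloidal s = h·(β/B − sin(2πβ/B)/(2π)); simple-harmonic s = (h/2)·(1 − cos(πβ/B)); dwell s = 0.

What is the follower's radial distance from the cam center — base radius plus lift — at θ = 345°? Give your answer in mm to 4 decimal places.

seg 1 [0°–81.5°] uniform, h=5: full span → s += 5 → s = 5.0000
seg 2 [81.5°–221.2°] dwell: s stays 5.0000
seg 3 [221.2°–274.8°] simple-harmonic, h=-5: full span → s += -5 → s = 0.0000
seg 4 [274.8°–297.6°] dwell: s stays 0.0000
seg 5 [297.6°–332.4°] uniform, h=27: full span → s += 27 → s = 27.0000
seg 6 [332.4°–360°] uniform, h=9: θ=345° here. β=12.6, B=27.6. 9·12.6/27.6 = 4.1087 → s = 31.1087
radial distance = base radius + s = 39 + 31.1087 = 70.1087

70.1087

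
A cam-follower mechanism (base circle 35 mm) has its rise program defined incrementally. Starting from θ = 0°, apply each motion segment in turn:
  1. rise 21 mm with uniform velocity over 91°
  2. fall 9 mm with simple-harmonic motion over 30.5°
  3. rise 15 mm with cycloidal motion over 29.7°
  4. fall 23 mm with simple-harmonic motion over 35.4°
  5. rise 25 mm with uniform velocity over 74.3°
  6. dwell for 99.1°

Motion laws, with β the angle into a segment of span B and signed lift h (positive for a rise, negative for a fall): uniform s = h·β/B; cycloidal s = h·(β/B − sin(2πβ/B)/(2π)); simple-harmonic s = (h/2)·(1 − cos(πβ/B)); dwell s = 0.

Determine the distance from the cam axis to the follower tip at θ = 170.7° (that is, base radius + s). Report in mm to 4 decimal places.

seg 1 [0°–91°] uniform, h=21: full span → s += 21 → s = 21.0000
seg 2 [91°–121.5°] simple-harmonic, h=-9: full span → s += -9 → s = 12.0000
seg 3 [121.5°–151.2°] cycloidal, h=15: full span → s += 15 → s = 27.0000
seg 4 [151.2°–186.6°] simple-harmonic, h=-23: θ=170.7° here. β=19.5, B=35.4. -23/2·(1 − cos(π·0.5508)) = -13.3292 → s = 13.6708
radial distance = base radius + s = 35 + 13.6708 = 48.6708

48.6708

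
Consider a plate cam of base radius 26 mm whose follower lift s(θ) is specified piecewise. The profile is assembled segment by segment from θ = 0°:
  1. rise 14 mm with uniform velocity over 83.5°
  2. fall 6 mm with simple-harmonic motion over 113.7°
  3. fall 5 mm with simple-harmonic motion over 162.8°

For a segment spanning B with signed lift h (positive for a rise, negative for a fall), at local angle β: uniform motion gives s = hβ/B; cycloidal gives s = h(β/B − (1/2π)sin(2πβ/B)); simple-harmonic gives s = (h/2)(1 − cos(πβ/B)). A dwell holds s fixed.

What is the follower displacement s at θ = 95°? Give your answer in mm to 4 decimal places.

seg 1 [0°–83.5°] uniform, h=14: full span → s += 14 → s = 14.0000
seg 2 [83.5°–197.2°] simple-harmonic, h=-6: θ=95° here. β=11.5, B=113.7. -6/2·(1 − cos(π·0.1011)) = -0.1502 → s = 13.8498

13.8498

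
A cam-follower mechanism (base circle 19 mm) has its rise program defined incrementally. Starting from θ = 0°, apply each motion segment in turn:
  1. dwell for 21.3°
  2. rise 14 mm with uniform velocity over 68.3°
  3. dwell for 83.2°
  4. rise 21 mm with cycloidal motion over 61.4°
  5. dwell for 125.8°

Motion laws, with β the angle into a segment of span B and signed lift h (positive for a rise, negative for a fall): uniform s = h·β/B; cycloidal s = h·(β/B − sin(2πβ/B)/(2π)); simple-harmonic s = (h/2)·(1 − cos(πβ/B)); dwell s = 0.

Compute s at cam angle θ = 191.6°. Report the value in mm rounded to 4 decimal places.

seg 1 [0°–21.3°] dwell: s stays 0.0000
seg 2 [21.3°–89.6°] uniform, h=14: full span → s += 14 → s = 14.0000
seg 3 [89.6°–172.8°] dwell: s stays 14.0000
seg 4 [172.8°–234.2°] cycloidal, h=21: θ=191.6° here. β=18.8, B=61.4. 21·(0.3062 − sin(2π·0.3062)/(2π)) = 3.2939 → s = 17.2939

17.2939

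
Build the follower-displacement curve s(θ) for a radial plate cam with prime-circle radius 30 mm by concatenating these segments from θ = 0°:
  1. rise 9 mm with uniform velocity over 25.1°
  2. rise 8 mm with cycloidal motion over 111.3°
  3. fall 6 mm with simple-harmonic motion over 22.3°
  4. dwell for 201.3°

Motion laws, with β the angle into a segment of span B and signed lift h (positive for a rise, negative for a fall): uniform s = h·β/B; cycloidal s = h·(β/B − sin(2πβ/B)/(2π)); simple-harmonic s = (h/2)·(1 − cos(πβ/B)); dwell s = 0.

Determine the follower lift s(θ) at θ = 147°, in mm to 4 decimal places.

seg 1 [0°–25.1°] uniform, h=9: full span → s += 9 → s = 9.0000
seg 2 [25.1°–136.4°] cycloidal, h=8: full span → s += 8 → s = 17.0000
seg 3 [136.4°–158.7°] simple-harmonic, h=-6: θ=147° here. β=10.6, B=22.3. -6/2·(1 − cos(π·0.4753)) = -2.7678 → s = 14.2322

14.2322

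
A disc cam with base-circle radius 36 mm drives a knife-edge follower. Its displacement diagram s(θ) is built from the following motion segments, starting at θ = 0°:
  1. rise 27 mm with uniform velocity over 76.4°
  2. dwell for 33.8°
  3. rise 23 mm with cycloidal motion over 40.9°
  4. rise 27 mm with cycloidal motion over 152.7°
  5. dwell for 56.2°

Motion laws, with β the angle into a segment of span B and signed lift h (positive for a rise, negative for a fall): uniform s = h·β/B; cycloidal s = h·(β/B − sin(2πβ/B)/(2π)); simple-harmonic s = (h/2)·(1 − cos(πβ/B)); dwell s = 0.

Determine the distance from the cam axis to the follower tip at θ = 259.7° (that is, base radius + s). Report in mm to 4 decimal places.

seg 1 [0°–76.4°] uniform, h=27: full span → s += 27 → s = 27.0000
seg 2 [76.4°–110.2°] dwell: s stays 27.0000
seg 3 [110.2°–151.1°] cycloidal, h=23: full span → s += 23 → s = 50.0000
seg 4 [151.1°–303.8°] cycloidal, h=27: θ=259.7° here. β=108.6, B=152.7. 27·(0.7112 − sin(2π·0.7112)/(2π)) = 23.3725 → s = 73.3725
radial distance = base radius + s = 36 + 73.3725 = 109.3725

109.3725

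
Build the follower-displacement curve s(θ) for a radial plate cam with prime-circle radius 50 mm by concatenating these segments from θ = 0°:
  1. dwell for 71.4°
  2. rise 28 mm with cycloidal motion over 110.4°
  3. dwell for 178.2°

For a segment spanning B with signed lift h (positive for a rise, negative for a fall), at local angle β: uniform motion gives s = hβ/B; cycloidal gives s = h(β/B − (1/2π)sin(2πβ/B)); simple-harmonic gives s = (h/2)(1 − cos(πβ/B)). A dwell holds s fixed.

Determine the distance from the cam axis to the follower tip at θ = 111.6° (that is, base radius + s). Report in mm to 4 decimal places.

seg 1 [0°–71.4°] dwell: s stays 0.0000
seg 2 [71.4°–181.8°] cycloidal, h=28: θ=111.6° here. β=40.2, B=110.4. 28·(0.3641 − sin(2π·0.3641)/(2π)) = 6.8369 → s = 6.8369
radial distance = base radius + s = 50 + 6.8369 = 56.8369

56.8369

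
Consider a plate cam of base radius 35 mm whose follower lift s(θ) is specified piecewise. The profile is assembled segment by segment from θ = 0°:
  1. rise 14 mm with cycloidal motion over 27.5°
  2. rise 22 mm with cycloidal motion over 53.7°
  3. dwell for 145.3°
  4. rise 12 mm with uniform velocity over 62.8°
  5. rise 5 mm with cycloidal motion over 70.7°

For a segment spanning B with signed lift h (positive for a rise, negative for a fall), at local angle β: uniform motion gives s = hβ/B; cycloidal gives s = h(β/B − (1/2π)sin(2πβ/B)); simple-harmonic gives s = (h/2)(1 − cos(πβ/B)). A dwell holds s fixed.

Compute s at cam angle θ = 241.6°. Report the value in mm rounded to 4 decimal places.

seg 1 [0°–27.5°] cycloidal, h=14: full span → s += 14 → s = 14.0000
seg 2 [27.5°–81.2°] cycloidal, h=22: full span → s += 22 → s = 36.0000
seg 3 [81.2°–226.5°] dwell: s stays 36.0000
seg 4 [226.5°–289.3°] uniform, h=12: θ=241.6° here. β=15.1, B=62.8. 12·15.1/62.8 = 2.8854 → s = 38.8854

38.8854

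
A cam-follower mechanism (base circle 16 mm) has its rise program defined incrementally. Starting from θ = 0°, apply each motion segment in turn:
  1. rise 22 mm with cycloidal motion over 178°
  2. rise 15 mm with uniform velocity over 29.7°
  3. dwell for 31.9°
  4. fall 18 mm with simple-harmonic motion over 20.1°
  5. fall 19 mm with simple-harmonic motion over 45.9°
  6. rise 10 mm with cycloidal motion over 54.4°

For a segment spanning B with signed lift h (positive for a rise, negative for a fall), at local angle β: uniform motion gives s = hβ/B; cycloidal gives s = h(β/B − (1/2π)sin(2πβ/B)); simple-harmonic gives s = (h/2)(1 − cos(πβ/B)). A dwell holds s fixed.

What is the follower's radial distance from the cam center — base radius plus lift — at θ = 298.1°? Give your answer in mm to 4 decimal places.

seg 1 [0°–178°] cycloidal, h=22: full span → s += 22 → s = 22.0000
seg 2 [178°–207.7°] uniform, h=15: full span → s += 15 → s = 37.0000
seg 3 [207.7°–239.6°] dwell: s stays 37.0000
seg 4 [239.6°–259.7°] simple-harmonic, h=-18: full span → s += -18 → s = 19.0000
seg 5 [259.7°–305.6°] simple-harmonic, h=-19: θ=298.1° here. β=38.4, B=45.9. -19/2·(1 − cos(π·0.8366)) = -17.7756 → s = 1.2244
radial distance = base radius + s = 16 + 1.2244 = 17.2244

17.2244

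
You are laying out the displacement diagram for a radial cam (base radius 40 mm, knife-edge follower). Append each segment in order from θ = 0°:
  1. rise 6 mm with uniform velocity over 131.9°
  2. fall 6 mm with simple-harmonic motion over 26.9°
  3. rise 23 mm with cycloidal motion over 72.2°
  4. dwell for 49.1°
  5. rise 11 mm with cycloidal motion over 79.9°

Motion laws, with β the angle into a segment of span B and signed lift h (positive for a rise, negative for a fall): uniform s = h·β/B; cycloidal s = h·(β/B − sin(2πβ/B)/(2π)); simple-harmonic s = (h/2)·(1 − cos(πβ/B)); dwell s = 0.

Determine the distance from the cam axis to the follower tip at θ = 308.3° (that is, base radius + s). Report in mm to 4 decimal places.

seg 1 [0°–131.9°] uniform, h=6: full span → s += 6 → s = 6.0000
seg 2 [131.9°–158.8°] simple-harmonic, h=-6: full span → s += -6 → s = 0.0000
seg 3 [158.8°–231°] cycloidal, h=23: full span → s += 23 → s = 23.0000
seg 4 [231°–280.1°] dwell: s stays 23.0000
seg 5 [280.1°–360°] cycloidal, h=11: θ=308.3° here. β=28.2, B=79.9. 11·(0.3529 − sin(2π·0.3529)/(2π)) = 2.4853 → s = 25.4853
radial distance = base radius + s = 40 + 25.4853 = 65.4853

65.4853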